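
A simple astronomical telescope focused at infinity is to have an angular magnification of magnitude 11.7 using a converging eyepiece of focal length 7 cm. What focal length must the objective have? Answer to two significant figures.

82 cm

|M| = f_obj/|f_eye|, so f_obj = |M| x |f_eye| = 11.7 x 7 = 81.900 cm.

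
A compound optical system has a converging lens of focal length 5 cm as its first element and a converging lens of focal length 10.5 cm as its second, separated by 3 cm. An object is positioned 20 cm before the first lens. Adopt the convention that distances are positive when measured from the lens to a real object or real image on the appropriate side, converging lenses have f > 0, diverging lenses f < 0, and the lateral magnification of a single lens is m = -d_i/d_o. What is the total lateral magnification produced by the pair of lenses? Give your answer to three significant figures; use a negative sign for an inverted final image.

Lens 1: 1/d_i1 = 1/f_1 - 1/d_o1 = 1/5 - 1/20 = 0.15000 cm^-1, so d_i1 = 6.667 cm.
m_1 = -(6.667)/20 = -0.3333.
This image would form 6.667 cm past lens 1, i.e. 3.667 cm beyond lens 2, so it is a virtual object for lens 2: d_o2 = 3 - 6.667 = -3.667 cm.
Lens 2: 1/d_i2 = 1/f_2 - 1/d_o2 = 1/10.5 - 1/(-3.667) = 0.36797 cm^-1, so d_i2 = 2.718 cm.
m_2 = -(2.718)/(-3.667) = 0.7412.
Overall magnification: m = m_1 m_2 = -0.2471.

-0.247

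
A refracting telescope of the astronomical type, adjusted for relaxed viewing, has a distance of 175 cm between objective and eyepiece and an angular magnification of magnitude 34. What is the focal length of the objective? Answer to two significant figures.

170 cm

In normal adjustment the tube length equals f_obj + f_eye and |M| = f_obj/f_eye.
So f_obj = 34 f_eye and 34 f_eye + f_eye = 175 cm, giving f_eye = 175/35 = 5.000 cm and f_obj = 170.000 cm.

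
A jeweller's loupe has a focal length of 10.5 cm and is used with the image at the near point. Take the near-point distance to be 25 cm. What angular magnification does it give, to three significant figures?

M = 1 + D/f = 1 + 25/10.5 = 3.381.

3.38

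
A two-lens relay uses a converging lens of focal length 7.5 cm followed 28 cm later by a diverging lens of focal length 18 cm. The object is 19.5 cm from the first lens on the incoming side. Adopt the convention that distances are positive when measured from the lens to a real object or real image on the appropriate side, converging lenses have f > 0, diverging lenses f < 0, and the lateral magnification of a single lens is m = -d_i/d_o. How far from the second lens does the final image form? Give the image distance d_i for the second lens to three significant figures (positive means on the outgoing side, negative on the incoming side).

First lens: d_i1 = 1/(1/7.5 - 1/19.5) = 12.188 cm.
Object distance for lens 2: d_o2 = 28 - 12.188 = 15.812 cm.
Second lens: d_i2 = 1/(1/(-18) - 1/(15.812)) = -8.418 cm.

-8.42 cm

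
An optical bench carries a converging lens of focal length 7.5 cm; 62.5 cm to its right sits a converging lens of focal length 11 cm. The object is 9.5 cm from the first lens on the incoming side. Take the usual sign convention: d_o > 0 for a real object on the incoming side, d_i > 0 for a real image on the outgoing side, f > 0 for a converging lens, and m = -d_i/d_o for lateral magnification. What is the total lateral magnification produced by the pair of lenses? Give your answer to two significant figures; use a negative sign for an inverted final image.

2.6

Applying the thin-lens equation to the first lens, 1/7.5 = 1/9.5 + 1/d_i1, which gives d_i1 = 35.625 cm.
Its lateral magnification is m_1 = -d_i1/d_o1 = -(35.625)/9.5 = -3.7500.
That image sits 26.875 cm in front of the second lens, so d_o2 = 26.875 cm.
Applying the thin-lens equation again with f_2 = 11 cm and d_o2 = 26.875 cm gives d_i2 = 18.622 cm.
m_2 = -(18.622)/(26.875) = -0.6929.
Total m = m_1 x m_2 = (-3.7500)(-0.6929) = 2.5984.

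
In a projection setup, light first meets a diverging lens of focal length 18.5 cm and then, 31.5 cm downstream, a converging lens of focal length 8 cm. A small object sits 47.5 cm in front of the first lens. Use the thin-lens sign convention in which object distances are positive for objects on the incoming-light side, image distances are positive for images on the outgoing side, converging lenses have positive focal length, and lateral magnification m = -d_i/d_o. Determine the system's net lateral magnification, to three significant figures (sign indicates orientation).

-0.0609

Applying the thin-lens equation to the first lens, 1/(-18.5) = 1/47.5 + 1/d_i1, which gives d_i1 = -13.314 cm.
Its lateral magnification is m_1 = -d_i1/d_o1 = -(-13.314)/47.5 = 0.2803.
The intermediate image is virtual, 13.314 cm to the left of lens 1, so d_o2 = L - d_i1 = 31.5 - (-13.314) = 44.814 cm.
Applying the thin-lens equation again with f_2 = 8 cm and d_o2 = 44.814 cm gives d_i2 = 9.738 cm.
m_2 = -(9.738)/(44.814) = -0.2173.
Total m = m_1 x m_2 = (0.2803)(-0.2173) = -0.0609.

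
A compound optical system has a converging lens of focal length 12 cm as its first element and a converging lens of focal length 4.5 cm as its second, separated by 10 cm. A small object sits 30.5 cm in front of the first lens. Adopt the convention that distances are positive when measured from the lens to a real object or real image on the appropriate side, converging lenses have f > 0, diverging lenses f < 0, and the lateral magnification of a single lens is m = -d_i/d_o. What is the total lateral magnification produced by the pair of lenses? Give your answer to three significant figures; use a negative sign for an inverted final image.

-0.204

First lens: d_i1 = 1/(1/12 - 1/30.5) = 19.784 cm.
m_1 = -(19.784)/30.5 = -0.6486.
Since 19.784 cm > 10 cm, the first image lies past the second lens and serves as a virtual object: d_o2 = L - d_i1 = -9.784 cm.
Second lens: d_i2 = 1/(1/4.5 - 1/(-9.784)) = 3.082 cm.
m_2 = -(3.082)/(-9.784) = 0.3150.
The system's lateral magnification is m_1 m_2 = (-0.6486)(0.3150) = -0.2044.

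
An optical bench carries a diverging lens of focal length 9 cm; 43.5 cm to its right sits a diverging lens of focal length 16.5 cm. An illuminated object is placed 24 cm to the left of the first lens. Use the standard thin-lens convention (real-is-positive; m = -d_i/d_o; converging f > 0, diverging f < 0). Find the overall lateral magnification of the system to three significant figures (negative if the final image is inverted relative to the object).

Lens 1: 1/d_i1 = 1/f_1 - 1/d_o1 = 1/(-9) - 1/24 = -0.15278 cm^-1, so d_i1 = -6.545 cm.
m_1 = -(-6.545)/24 = 0.2727.
With d_i1 < 0 the first image is virtual and lies on the object side; the object distance for lens 2 is d_o2 = 43.5 - (-6.545) = 50.045 cm.
Lens 2: 1/d_i2 = 1/f_2 - 1/d_o2 = 1/(-16.5) - 1/(50.045) = -0.08059 cm^-1, so d_i2 = -12.409 cm.
m_2 = -(-12.409)/(50.045) = 0.2480.
Overall magnification: m = m_1 m_2 = 0.0676.

0.0676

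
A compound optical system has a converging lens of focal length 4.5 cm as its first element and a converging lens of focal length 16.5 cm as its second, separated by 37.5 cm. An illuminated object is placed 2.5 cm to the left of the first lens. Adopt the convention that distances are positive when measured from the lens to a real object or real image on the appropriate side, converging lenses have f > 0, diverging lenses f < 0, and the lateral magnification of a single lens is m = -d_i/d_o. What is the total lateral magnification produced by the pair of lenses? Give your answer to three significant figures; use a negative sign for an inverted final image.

Applying the thin-lens equation to the first lens, 1/4.5 = 1/2.5 + 1/d_i1, which gives d_i1 = -5.625 cm.
Its lateral magnification is m_1 = -d_i1/d_o1 = -(-5.625)/2.5 = 2.2500.
With d_i1 < 0 the first image is virtual and lies on the object side; the object distance for lens 2 is d_o2 = 37.5 - (-5.625) = 43.125 cm.
Applying the thin-lens equation again with f_2 = 16.5 cm and d_o2 = 43.125 cm gives d_i2 = 26.725 cm.
m_2 = -(26.725)/(43.125) = -0.6197.
Total m = m_1 x m_2 = (2.2500)(-0.6197) = -1.3944.

-1.39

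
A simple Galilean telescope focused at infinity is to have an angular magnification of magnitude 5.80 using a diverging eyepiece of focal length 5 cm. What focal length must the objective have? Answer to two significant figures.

|M| = f_obj/|f_eye|, so f_obj = |M| x |f_eye| = 5.8 x 5 = 29.000 cm.

29 cm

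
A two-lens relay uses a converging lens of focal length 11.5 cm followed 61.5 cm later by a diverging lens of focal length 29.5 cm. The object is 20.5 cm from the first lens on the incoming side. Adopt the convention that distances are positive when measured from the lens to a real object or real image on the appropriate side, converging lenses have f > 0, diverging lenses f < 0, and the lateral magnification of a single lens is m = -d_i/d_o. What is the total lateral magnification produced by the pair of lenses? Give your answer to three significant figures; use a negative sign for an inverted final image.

Lens 1: 1/d_i1 = 1/f_1 - 1/d_o1 = 1/11.5 - 1/20.5 = 0.03818 cm^-1, so d_i1 = 26.194 cm.
m_1 = -(26.194)/20.5 = -1.2778.
That image sits 35.306 cm in front of the second lens, so d_o2 = 35.306 cm.
Lens 2: 1/d_i2 = 1/f_2 - 1/d_o2 = 1/(-29.5) - 1/(35.306) = -0.06222 cm^-1, so d_i2 = -16.071 cm.
m_2 = -(-16.071)/(35.306) = 0.4552.
Overall magnification: m = m_1 m_2 = -0.5817.

-0.582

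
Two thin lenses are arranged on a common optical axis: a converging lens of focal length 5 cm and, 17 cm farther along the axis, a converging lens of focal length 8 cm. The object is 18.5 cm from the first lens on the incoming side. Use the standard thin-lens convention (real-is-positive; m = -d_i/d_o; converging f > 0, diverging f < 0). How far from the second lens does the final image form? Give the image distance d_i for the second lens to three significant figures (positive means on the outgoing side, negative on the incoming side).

Lens 1: 1/d_i1 = 1/f_1 - 1/d_o1 = 1/5 - 1/18.5 = 0.14595 cm^-1, so d_i1 = 6.852 cm.
That image sits 10.148 cm in front of the second lens, so d_o2 = 10.148 cm.
Lens 2: 1/d_i2 = 1/f_2 - 1/d_o2 = 1/8 - 1/(10.148) = 0.02646 cm^-1, so d_i2 = 37.793 cm.

37.8 cm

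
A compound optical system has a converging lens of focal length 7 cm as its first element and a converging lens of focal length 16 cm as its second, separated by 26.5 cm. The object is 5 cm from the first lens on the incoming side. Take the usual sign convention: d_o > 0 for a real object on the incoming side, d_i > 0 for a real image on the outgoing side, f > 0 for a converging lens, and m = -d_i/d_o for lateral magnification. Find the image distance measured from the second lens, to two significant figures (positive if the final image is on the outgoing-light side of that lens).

25 cm

Applying the thin-lens equation to the first lens, 1/7 = 1/5 + 1/d_i1, which gives d_i1 = -17.500 cm.
With d_i1 < 0 the first image is virtual and lies on the object side; the object distance for lens 2 is d_o2 = 26.5 - (-17.500) = 44.000 cm.
Applying the thin-lens equation again with f_2 = 16 cm and d_o2 = 44.000 cm gives d_i2 = 25.143 cm.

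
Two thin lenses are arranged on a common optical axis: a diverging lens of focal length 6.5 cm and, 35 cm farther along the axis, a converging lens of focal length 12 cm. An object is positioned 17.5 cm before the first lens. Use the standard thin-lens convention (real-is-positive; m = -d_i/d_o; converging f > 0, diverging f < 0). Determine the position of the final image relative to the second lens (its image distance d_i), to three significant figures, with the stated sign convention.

17.2 cm

Lens 1: 1/d_i1 = 1/f_1 - 1/d_o1 = 1/(-6.5) - 1/17.5 = -0.21099 cm^-1, so d_i1 = -4.740 cm.
The intermediate image is virtual, 4.740 cm to the left of lens 1, so d_o2 = L - d_i1 = 35 - (-4.740) = 39.740 cm.
Lens 2: 1/d_i2 = 1/f_2 - 1/d_o2 = 1/12 - 1/(39.740) = 0.05817 cm^-1, so d_i2 = 17.191 cm.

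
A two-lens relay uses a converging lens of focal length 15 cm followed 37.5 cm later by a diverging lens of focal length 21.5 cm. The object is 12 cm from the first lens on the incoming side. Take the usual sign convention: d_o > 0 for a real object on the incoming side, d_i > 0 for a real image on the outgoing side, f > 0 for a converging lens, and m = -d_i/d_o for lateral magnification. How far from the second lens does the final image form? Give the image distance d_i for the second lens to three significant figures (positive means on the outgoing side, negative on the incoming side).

-17.6 cm

Applying the thin-lens equation to the first lens, 1/15 = 1/12 + 1/d_i1, which gives d_i1 = -60.000 cm.
With d_i1 < 0 the first image is virtual and lies on the object side; the object distance for lens 2 is d_o2 = 37.5 - (-60.000) = 97.500 cm.
Applying the thin-lens equation again with f_2 = -21.5 cm and d_o2 = 97.500 cm gives d_i2 = -17.616 cm.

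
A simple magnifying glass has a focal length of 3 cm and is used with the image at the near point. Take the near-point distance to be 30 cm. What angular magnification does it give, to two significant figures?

11

M = 1 + D/f = 1 + 30/3 = 11.000.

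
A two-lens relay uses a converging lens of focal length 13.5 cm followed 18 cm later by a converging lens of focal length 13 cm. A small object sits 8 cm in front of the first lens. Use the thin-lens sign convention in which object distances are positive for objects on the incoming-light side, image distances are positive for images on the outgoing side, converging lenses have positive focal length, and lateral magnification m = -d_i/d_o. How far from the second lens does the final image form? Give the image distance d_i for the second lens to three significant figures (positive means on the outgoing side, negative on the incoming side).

Applying the thin-lens equation to the first lens, 1/13.5 = 1/8 + 1/d_i1, which gives d_i1 = -19.636 cm.
With d_i1 < 0 the first image is virtual and lies on the object side; the object distance for lens 2 is d_o2 = 18 - (-19.636) = 37.636 cm.
Applying the thin-lens equation again with f_2 = 13 cm and d_o2 = 37.636 cm gives d_i2 = 19.860 cm.

19.9 cm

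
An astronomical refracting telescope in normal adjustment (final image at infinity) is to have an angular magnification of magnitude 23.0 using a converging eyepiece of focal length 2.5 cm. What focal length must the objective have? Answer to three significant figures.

|M| = f_obj/|f_eye|, so f_obj = |M| x |f_eye| = 23.0 x 2.5 = 57.500 cm.

57.5 cm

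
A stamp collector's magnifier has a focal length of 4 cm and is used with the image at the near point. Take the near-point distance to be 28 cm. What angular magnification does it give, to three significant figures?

M = 1 + D/f = 1 + 28/4 = 8.000.

8.00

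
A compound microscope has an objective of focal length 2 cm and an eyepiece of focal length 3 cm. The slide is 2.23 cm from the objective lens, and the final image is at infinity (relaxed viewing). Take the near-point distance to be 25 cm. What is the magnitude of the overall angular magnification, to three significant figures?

Objective: 1/d_i = 1/f_obj - 1/d_o = 1/2 - 1/2.23 = 0.05157 cm^-1, so d_i = 19.391 cm.
m_obj = -d_i/d_o = -19.391/2.23 = -8.696.
Eyepiece angular magnification (image at infinity): M_eye = D/f_e = 25/3 = 8.333.
Overall M = m_obj x M_eye = (-8.696)(8.333) = -72.46.
|M| = 72.46.

72.5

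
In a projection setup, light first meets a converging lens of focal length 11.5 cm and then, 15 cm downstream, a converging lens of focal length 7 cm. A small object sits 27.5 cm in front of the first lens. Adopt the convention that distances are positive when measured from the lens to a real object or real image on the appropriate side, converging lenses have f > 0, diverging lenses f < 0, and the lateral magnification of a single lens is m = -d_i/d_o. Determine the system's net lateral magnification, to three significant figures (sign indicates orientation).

-0.428

Applying the thin-lens equation to the first lens, 1/11.5 = 1/27.5 + 1/d_i1, which gives d_i1 = 19.766 cm.
Its lateral magnification is m_1 = -d_i1/d_o1 = -(19.766)/27.5 = -0.7188.
This image would form 19.766 cm past lens 1, i.e. 4.766 cm beyond lens 2, so it is a virtual object for lens 2: d_o2 = 15 - 19.766 = -4.766 cm.
Applying the thin-lens equation again with f_2 = 7 cm and d_o2 = -4.766 cm gives d_i2 = 2.835 cm.
m_2 = -(2.835)/(-4.766) = 0.5950.
Total m = m_1 x m_2 = (-0.7188)(0.5950) = -0.4276.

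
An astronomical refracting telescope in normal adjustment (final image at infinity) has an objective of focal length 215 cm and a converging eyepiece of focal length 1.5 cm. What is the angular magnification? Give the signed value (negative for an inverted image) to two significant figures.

M = -f_obj/f_eye = -215/(1.5) = -143.333.

-140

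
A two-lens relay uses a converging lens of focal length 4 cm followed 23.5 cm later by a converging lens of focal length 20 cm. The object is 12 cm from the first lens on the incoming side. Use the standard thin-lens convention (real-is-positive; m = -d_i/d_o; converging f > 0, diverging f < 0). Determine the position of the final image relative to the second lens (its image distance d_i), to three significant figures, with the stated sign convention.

First lens: d_i1 = 1/(1/4 - 1/12) = 6.000 cm.
That image sits 17.500 cm in front of the second lens, so d_o2 = 17.500 cm.
Second lens: d_i2 = 1/(1/20 - 1/(17.500)) = -140.000 cm.

-140 cm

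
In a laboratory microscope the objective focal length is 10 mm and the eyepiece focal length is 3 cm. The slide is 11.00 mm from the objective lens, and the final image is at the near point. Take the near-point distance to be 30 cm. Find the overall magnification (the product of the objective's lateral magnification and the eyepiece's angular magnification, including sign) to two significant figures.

-110

Convert to cm: f_obj = 10 mm = 1 cm; d_o = 11.00 mm = 1.10 cm.
Objective: 1/d_i = 1/f_obj - 1/d_o = 1/1 - 1/1.10 = 0.09091 cm^-1, so d_i = 11.000 cm.
m_obj = -d_i/d_o = -11.000/1.10 = -10.000.
Eyepiece angular magnification (image at near point): M_eye = 1 + D/f_e = 1 + 30/3 = 11.000.
Overall M = m_obj x M_eye = (-10.000)(11.000) = -110.00.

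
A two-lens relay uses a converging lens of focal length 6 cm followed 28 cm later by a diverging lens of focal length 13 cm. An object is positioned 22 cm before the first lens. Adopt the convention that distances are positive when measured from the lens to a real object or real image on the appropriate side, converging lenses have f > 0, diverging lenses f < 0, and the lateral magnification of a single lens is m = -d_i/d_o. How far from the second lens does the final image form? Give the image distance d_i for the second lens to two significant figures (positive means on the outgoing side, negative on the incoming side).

-7.8 cm

Applying the thin-lens equation to the first lens, 1/6 = 1/22 + 1/d_i1, which gives d_i1 = 8.250 cm.
That image sits 19.750 cm in front of the second lens, so d_o2 = 19.750 cm.
Applying the thin-lens equation again with f_2 = -13 cm and d_o2 = 19.750 cm gives d_i2 = -7.840 cm.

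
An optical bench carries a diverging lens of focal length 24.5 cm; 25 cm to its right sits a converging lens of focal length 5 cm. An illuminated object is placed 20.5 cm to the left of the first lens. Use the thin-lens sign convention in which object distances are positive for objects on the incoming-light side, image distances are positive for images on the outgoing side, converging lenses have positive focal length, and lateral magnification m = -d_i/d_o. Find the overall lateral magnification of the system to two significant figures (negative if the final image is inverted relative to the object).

First lens: d_i1 = 1/(1/(-24.5) - 1/20.5) = -11.161 cm.
m_1 = -(-11.161)/20.5 = 0.5444.
The intermediate image is virtual, 11.161 cm to the left of lens 1, so d_o2 = L - d_i1 = 25 - (-11.161) = 36.161 cm.
Second lens: d_i2 = 1/(1/5 - 1/(36.161)) = 5.802 cm.
m_2 = -(5.802)/(36.161) = -0.1605.
Overall magnification: m = m_1 m_2 = -0.0874.

-0.087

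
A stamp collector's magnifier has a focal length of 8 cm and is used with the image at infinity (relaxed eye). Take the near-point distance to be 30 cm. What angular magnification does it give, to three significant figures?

3.75

M = D/f = 30/8 = 3.750.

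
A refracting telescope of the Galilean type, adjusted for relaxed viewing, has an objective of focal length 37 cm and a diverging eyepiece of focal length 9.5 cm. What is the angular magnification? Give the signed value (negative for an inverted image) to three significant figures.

M = -f_obj/f_eye = -37/(-9.5) = 3.895.

3.89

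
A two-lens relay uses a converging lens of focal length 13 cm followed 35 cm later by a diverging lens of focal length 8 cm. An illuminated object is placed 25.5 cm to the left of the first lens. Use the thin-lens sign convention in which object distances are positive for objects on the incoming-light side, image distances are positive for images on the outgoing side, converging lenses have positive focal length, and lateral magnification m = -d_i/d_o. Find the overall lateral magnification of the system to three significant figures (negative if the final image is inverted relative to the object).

-0.505

First lens: d_i1 = 1/(1/13 - 1/25.5) = 26.520 cm.
m_1 = -(26.520)/25.5 = -1.0400.
The intermediate image is 26.520 cm to the right of lens 1, so d_o2 = L - d_i1 = 35 - 26.520 = 8.480 cm.
Second lens: d_i2 = 1/(1/(-8) - 1/(8.480)) = -4.117 cm.
m_2 = -(-4.117)/(8.480) = 0.4854.
Total m = m_1 x m_2 = (-1.0400)(0.4854) = -0.5049.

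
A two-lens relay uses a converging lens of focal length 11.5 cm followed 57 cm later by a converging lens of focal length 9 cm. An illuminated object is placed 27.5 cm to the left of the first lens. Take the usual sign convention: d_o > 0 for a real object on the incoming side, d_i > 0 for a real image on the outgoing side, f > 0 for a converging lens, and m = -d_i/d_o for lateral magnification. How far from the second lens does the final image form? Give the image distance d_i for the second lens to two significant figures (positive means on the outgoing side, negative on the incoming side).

12 cm

First lens: d_i1 = 1/(1/11.5 - 1/27.5) = 19.766 cm.
That image sits 37.234 cm in front of the second lens, so d_o2 = 37.234 cm.
Second lens: d_i2 = 1/(1/9 - 1/(37.234)) = 11.869 cm.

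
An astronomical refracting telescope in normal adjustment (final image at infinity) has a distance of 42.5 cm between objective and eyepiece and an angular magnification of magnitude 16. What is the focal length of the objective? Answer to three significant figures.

40.0 cm

In normal adjustment the tube length equals f_obj + f_eye and |M| = f_obj/f_eye.
So f_obj = 16 f_eye and 16 f_eye + f_eye = 42.5 cm, giving f_eye = 42.5/17 = 2.500 cm and f_obj = 40.000 cm.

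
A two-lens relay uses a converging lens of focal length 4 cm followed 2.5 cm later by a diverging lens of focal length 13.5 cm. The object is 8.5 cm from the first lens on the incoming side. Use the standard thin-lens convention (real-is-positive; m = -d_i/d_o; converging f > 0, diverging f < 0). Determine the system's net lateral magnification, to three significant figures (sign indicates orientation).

-1.42

Applying the thin-lens equation to the first lens, 1/4 = 1/8.5 + 1/d_i1, which gives d_i1 = 7.556 cm.
Its lateral magnification is m_1 = -d_i1/d_o1 = -(7.556)/8.5 = -0.8889.
Since 7.556 cm > 2.5 cm, the first image lies past the second lens and serves as a virtual object: d_o2 = L - d_i1 = -5.056 cm.
Applying the thin-lens equation again with f_2 = -13.5 cm and d_o2 = -5.056 cm gives d_i2 = 8.082 cm.
m_2 = -(8.082)/(-5.056) = 1.5987.
Overall magnification: m = m_1 m_2 = -1.4211.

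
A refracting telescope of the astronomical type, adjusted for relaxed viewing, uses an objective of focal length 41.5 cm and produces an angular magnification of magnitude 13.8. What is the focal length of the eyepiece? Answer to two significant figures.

3.0 cm

|M| = f_obj/f_eye, so f_eye = f_obj/|M| = 41.5/13.8 = 3.007 cm.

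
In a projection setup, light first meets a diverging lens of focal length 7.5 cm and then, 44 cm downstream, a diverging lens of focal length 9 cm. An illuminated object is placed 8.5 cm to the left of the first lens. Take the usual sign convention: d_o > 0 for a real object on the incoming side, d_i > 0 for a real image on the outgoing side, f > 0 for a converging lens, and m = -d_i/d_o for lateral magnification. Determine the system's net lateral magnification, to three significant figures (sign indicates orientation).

Applying the thin-lens equation to the first lens, 1/(-7.5) = 1/8.5 + 1/d_i1, which gives d_i1 = -3.984 cm.
Its lateral magnification is m_1 = -d_i1/d_o1 = -(-3.984)/8.5 = 0.4688.
With d_i1 < 0 the first image is virtual and lies on the object side; the object distance for lens 2 is d_o2 = 44 - (-3.984) = 47.984 cm.
Applying the thin-lens equation again with f_2 = -9 cm and d_o2 = 47.984 cm gives d_i2 = -7.579 cm.
m_2 = -(-7.579)/(47.984) = 0.1579.
Overall magnification: m = m_1 m_2 = 0.0740.

0.0740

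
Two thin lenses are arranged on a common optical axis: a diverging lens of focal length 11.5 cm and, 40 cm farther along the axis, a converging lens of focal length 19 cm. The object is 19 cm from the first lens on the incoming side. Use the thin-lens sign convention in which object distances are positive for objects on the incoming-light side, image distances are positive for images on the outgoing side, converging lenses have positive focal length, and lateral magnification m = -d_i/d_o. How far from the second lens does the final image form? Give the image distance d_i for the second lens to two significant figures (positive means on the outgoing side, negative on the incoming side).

First lens: d_i1 = 1/(1/(-11.5) - 1/19) = -7.164 cm.
The intermediate image is virtual, 7.164 cm to the left of lens 1, so d_o2 = L - d_i1 = 40 - (-7.164) = 47.164 cm.
Second lens: d_i2 = 1/(1/19 - 1/(47.164)) = 31.818 cm.

32 cm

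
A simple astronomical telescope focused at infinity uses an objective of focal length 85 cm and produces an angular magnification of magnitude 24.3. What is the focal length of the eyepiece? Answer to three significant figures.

|M| = f_obj/f_eye, so f_eye = f_obj/|M| = 85/24.3 = 3.498 cm.

3.50 cm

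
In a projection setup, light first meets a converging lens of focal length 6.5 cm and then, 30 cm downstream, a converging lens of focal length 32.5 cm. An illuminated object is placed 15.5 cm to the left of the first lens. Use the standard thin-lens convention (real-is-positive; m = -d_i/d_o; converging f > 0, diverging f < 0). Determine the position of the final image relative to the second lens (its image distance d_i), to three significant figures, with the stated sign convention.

Lens 1: 1/d_i1 = 1/f_1 - 1/d_o1 = 1/6.5 - 1/15.5 = 0.08933 cm^-1, so d_i1 = 11.194 cm.
That image sits 18.806 cm in front of the second lens, so d_o2 = 18.806 cm.
Lens 2: 1/d_i2 = 1/f_2 - 1/d_o2 = 1/32.5 - 1/(18.806) = -0.02241 cm^-1, so d_i2 = -44.630 cm.

-44.6 cm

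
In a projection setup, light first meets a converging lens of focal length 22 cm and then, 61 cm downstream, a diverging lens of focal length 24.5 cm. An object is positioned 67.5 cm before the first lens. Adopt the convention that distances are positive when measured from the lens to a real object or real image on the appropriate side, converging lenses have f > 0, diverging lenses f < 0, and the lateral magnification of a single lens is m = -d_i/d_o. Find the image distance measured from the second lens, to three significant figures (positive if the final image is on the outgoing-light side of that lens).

Lens 1: 1/d_i1 = 1/f_1 - 1/d_o1 = 1/22 - 1/67.5 = 0.03064 cm^-1, so d_i1 = 32.637 cm.
The intermediate image is 32.637 cm to the right of lens 1, so d_o2 = L - d_i1 = 61 - 32.637 = 28.363 cm.
Lens 2: 1/d_i2 = 1/f_2 - 1/d_o2 = 1/(-24.5) - 1/(28.363) = -0.07607 cm^-1, so d_i2 = -13.145 cm.

-13.1 cm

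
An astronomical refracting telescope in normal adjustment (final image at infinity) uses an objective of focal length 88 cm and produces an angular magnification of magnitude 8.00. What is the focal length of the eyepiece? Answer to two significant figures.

|M| = f_obj/f_eye, so f_eye = f_obj/|M| = 88/8.0 = 11.000 cm.

11 cm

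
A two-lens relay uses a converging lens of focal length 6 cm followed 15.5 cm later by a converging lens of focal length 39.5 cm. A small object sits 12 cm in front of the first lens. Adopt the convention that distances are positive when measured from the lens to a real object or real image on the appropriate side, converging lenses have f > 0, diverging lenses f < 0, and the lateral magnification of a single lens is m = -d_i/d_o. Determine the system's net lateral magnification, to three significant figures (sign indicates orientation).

-1.10

Applying the thin-lens equation to the first lens, 1/6 = 1/12 + 1/d_i1, which gives d_i1 = 12.000 cm.
Its lateral magnification is m_1 = -d_i1/d_o1 = -(12.000)/12 = -1.0000.
The intermediate image is 12.000 cm to the right of lens 1, so d_o2 = L - d_i1 = 15.5 - 12.000 = 3.500 cm.
Applying the thin-lens equation again with f_2 = 39.5 cm and d_o2 = 3.500 cm gives d_i2 = -3.840 cm.
m_2 = -(-3.840)/(3.500) = 1.0972.
Overall magnification: m = m_1 m_2 = -1.0972.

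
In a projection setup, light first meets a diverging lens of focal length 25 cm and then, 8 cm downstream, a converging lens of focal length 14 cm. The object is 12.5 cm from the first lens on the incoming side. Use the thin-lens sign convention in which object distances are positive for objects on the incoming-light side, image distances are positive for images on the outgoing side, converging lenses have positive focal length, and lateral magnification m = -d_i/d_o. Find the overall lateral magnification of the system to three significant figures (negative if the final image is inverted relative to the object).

First lens: d_i1 = 1/(1/(-25) - 1/12.5) = -8.333 cm.
m_1 = -(-8.333)/12.5 = 0.6667.
The intermediate image is virtual, 8.333 cm to the left of lens 1, so d_o2 = L - d_i1 = 8 - (-8.333) = 16.333 cm.
Second lens: d_i2 = 1/(1/14 - 1/(16.333)) = 98.000 cm.
m_2 = -(98.000)/(16.333) = -6.0000.
Overall magnification: m = m_1 m_2 = -4.0000.

-4.00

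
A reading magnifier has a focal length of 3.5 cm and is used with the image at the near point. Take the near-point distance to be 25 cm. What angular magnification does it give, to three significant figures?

8.14

M = 1 + D/f = 1 + 25/3.5 = 8.143.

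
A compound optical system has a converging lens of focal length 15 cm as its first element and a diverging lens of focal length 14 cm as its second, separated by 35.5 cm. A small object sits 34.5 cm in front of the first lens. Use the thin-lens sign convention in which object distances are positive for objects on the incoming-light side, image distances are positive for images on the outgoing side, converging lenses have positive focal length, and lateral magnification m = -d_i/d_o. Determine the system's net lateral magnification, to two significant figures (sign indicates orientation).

-0.47

Applying the thin-lens equation to the first lens, 1/15 = 1/34.5 + 1/d_i1, which gives d_i1 = 26.538 cm.
Its lateral magnification is m_1 = -d_i1/d_o1 = -(26.538)/34.5 = -0.7692.
The intermediate image is 26.538 cm to the right of lens 1, so d_o2 = L - d_i1 = 35.5 - 26.538 = 8.962 cm.
Applying the thin-lens equation again with f_2 = -14 cm and d_o2 = 8.962 cm gives d_i2 = -5.464 cm.
m_2 = -(-5.464)/(8.962) = 0.6097.
The system's lateral magnification is m_1 m_2 = (-0.7692)(0.6097) = -0.4690.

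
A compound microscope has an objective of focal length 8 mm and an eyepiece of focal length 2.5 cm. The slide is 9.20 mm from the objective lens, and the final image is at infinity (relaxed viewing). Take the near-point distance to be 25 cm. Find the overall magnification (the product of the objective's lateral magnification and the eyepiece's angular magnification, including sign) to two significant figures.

Convert to cm: f_obj = 8 mm = 0.8 cm; d_o = 9.20 mm = 0.92 cm.
Objective: 1/d_i = 1/f_obj - 1/d_o = 1/0.8 - 1/0.92 = 0.16304 cm^-1, so d_i = 6.133 cm.
m_obj = -d_i/d_o = -6.133/0.92 = -6.667.
Eyepiece angular magnification (image at infinity): M_eye = D/f_e = 25/2.5 = 10.000.
Overall M = m_obj x M_eye = (-6.667)(10.000) = -66.67.

-67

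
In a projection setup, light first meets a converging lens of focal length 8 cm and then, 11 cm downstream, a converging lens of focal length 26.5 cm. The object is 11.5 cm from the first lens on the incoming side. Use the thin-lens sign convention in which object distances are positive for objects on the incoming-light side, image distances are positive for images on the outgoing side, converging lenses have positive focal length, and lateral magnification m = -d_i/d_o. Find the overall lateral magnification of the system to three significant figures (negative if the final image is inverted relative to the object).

First lens: d_i1 = 1/(1/8 - 1/11.5) = 26.286 cm.
m_1 = -(26.286)/11.5 = -2.2857.
This image would form 26.286 cm past lens 1, i.e. 15.286 cm beyond lens 2, so it is a virtual object for lens 2: d_o2 = 11 - 26.286 = -15.286 cm.
Second lens: d_i2 = 1/(1/26.5 - 1/(-15.286)) = 9.694 cm.
m_2 = -(9.694)/(-15.286) = 0.6342.
The system's lateral magnification is m_1 m_2 = (-2.2857)(0.6342) = -1.4496.

-1.45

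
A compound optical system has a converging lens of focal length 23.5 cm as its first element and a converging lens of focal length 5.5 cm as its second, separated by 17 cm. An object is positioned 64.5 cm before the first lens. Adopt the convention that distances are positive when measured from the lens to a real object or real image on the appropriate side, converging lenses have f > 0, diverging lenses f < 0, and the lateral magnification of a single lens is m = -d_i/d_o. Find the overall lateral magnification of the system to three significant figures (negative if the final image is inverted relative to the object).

First lens: d_i1 = 1/(1/23.5 - 1/64.5) = 36.970 cm.
m_1 = -(36.970)/64.5 = -0.5732.
This image would form 36.970 cm past lens 1, i.e. 19.970 cm beyond lens 2, so it is a virtual object for lens 2: d_o2 = 17 - 36.970 = -19.970 cm.
Second lens: d_i2 = 1/(1/5.5 - 1/(-19.970)) = 4.312 cm.
m_2 = -(4.312)/(-19.970) = 0.2159.
Overall magnification: m = m_1 m_2 = -0.1238.

-0.124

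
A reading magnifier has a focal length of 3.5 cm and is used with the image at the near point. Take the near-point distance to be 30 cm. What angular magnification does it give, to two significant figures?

9.6

M = 1 + D/f = 1 + 30/3.5 = 9.571.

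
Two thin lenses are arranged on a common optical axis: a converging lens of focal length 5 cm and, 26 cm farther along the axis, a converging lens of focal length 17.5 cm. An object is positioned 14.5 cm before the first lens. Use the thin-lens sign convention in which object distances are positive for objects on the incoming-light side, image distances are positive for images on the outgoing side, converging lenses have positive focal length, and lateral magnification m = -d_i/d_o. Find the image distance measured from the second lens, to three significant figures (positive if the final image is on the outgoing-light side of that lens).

370 cm

Lens 1: 1/d_i1 = 1/f_1 - 1/d_o1 = 1/5 - 1/14.5 = 0.13103 cm^-1, so d_i1 = 7.632 cm.
That image sits 18.368 cm in front of the second lens, so d_o2 = 18.368 cm.
Lens 2: 1/d_i2 = 1/f_2 - 1/d_o2 = 1/17.5 - 1/(18.368) = 0.00270 cm^-1, so d_i2 = 370.152 cm.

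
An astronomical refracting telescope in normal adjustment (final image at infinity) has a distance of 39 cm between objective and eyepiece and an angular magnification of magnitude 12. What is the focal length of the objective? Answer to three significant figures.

In normal adjustment the tube length equals f_obj + f_eye and |M| = f_obj/f_eye.
So f_obj = 12 f_eye and 12 f_eye + f_eye = 39 cm, giving f_eye = 39/13 = 3.000 cm and f_obj = 36.000 cm.

36.0 cm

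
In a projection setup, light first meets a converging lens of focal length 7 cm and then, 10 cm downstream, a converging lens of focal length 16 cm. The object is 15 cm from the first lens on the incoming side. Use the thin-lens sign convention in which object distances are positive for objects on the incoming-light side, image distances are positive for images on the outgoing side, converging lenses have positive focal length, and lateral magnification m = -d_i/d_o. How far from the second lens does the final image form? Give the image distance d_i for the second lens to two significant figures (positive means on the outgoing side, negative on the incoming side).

Lens 1: 1/d_i1 = 1/f_1 - 1/d_o1 = 1/7 - 1/15 = 0.07619 cm^-1, so d_i1 = 13.125 cm.
This image would form 13.125 cm past lens 1, i.e. 3.125 cm beyond lens 2, so it is a virtual object for lens 2: d_o2 = 10 - 13.125 = -3.125 cm.
Lens 2: 1/d_i2 = 1/f_2 - 1/d_o2 = 1/16 - 1/(-3.125) = 0.38250 cm^-1, so d_i2 = 2.614 cm.

2.6 cm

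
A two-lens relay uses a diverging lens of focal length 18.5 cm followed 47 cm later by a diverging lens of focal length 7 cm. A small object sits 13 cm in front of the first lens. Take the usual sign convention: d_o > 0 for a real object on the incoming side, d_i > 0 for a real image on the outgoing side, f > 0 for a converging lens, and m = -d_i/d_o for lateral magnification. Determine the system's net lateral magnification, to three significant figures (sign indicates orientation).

Applying the thin-lens equation to the first lens, 1/(-18.5) = 1/13 + 1/d_i1, which gives d_i1 = -7.635 cm.
Its lateral magnification is m_1 = -d_i1/d_o1 = -(-7.635)/13 = 0.5873.
The intermediate image is virtual, 7.635 cm to the left of lens 1, so d_o2 = L - d_i1 = 47 - (-7.635) = 54.635 cm.
Applying the thin-lens equation again with f_2 = -7 cm and d_o2 = 54.635 cm gives d_i2 = -6.205 cm.
m_2 = -(-6.205)/(54.635) = 0.1136.
Total m = m_1 x m_2 = (0.5873)(0.1136) = 0.0667.

0.0667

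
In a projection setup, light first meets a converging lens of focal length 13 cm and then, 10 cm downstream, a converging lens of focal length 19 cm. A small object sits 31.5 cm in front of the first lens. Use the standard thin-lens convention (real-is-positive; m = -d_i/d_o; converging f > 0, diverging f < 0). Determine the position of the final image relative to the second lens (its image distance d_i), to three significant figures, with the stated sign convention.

7.41 cm

Lens 1: 1/d_i1 = 1/f_1 - 1/d_o1 = 1/13 - 1/31.5 = 0.04518 cm^-1, so d_i1 = 22.135 cm.
This image would form 22.135 cm past lens 1, i.e. 12.135 cm beyond lens 2, so it is a virtual object for lens 2: d_o2 = 10 - 22.135 = -12.135 cm.
Lens 2: 1/d_i2 = 1/f_2 - 1/d_o2 = 1/19 - 1/(-12.135) = 0.13504 cm^-1, so d_i2 = 7.405 cm.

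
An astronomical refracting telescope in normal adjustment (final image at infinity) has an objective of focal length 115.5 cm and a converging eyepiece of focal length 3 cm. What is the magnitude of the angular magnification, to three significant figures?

|M| = f_obj/|f_eye| = 115.5/3 = 38.500.

38.5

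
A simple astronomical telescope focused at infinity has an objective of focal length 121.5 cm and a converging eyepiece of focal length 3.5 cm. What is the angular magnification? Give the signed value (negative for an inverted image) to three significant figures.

-34.7

M = -f_obj/f_eye = -121.5/(3.5) = -34.714.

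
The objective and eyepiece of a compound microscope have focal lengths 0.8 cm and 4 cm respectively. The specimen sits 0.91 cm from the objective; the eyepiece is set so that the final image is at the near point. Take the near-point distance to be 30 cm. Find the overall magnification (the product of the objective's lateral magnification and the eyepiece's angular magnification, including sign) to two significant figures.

Objective: 1/d_i = 1/f_obj - 1/d_o = 1/0.8 - 1/0.91 = 0.15110 cm^-1, so d_i = 6.618 cm.
m_obj = -d_i/d_o = -6.618/0.91 = -7.273.
Eyepiece angular magnification (image at near point): M_eye = 1 + D/f_e = 1 + 30/4 = 8.500.
Overall M = m_obj x M_eye = (-7.273)(8.500) = -61.82.

-62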